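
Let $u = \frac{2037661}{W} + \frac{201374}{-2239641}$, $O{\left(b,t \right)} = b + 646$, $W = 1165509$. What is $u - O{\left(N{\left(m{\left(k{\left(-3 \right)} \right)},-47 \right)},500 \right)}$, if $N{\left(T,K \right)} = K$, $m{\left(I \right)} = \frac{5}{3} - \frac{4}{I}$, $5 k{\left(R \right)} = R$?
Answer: $- \frac{173250421967644}{290035749141} \approx -597.34$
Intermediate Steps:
$k{\left(R \right)} = \frac{R}{5}$
$m{\left(I \right)} = \frac{5}{3} - \frac{4}{I}$ ($m{\left(I \right)} = 5 \cdot \frac{1}{3} - \frac{4}{I} = \frac{5}{3} - \frac{4}{I}$)
$O{\left(b,t \right)} = 646 + b$
$u = \frac{480991767815}{290035749141}$ ($u = \frac{2037661}{1165509} + \frac{201374}{-2239641} = 2037661 \cdot \frac{1}{1165509} + 201374 \left(- \frac{1}{2239641}\right) = \frac{2037661}{1165509} - \frac{201374}{2239641} = \frac{480991767815}{290035749141} \approx 1.6584$)
$u - O{\left(N{\left(m{\left(k{\left(-3 \right)} \right)},-47 \right)},500 \right)} = \frac{480991767815}{290035749141} - \left(646 - 47\right) = \frac{480991767815}{290035749141} - 599 = - \frac{173250421967644}{290035749141}$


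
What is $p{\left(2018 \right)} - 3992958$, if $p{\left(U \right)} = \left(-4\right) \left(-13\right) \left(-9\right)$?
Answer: $-3993426$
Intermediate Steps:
$p{\left(U \right)} = -468$ ($p{\left(U \right)} = 52 \left(-9\right) = -468$)
$p{\left(2018 \right)} - 3992958 = -468 - 3992958 = -3993426$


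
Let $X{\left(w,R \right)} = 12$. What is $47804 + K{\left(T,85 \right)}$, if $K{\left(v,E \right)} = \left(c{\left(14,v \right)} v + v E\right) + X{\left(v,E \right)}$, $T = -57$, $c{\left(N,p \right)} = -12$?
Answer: $43655$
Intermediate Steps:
$K{\left(v,E \right)} = 12 - 12 v + E v$ ($K{\left(v,E \right)} = \left(- 12 v + v E\right) + 12 = \left(- 12 v + E v\right) + 12 = 12 - 12 v + E v$)
$47804 + K{\left(T,85 \right)} = 47804 + \left(12 - -684 + 85 \left(-57\right)\right) = 47804 + \left(12 + 684 - 4845\right) = 47804 - 4149 = 43655$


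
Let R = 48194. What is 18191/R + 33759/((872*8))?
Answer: 876940831/168100672 ≈ 5.2168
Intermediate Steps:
18191/R + 33759/((872*8)) = 18191/48194 + 33759/((872*8)) = 18191*(1/48194) + 33759/6976 = 18191/48194 + 33759*(1/6976) = 18191/48194 + 33759/6976 = 876940831/168100672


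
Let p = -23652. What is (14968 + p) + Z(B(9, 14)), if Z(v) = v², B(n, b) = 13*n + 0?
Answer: 5005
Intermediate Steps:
B(n, b) = 13*n
(14968 + p) + Z(B(9, 14)) = (14968 - 23652) + (13*9)² = -8684 + 117² = -8684 + 13689 = 5005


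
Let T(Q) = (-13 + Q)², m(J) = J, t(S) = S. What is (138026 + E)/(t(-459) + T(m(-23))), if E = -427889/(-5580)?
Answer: 770612969/4670460 ≈ 165.00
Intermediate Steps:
E = 427889/5580 (E = -427889*(-1/5580) = 427889/5580 ≈ 76.683)
(138026 + E)/(t(-459) + T(m(-23))) = (138026 + 427889/5580)/(-459 + (-13 - 23)²) = 770612969/(5580*(-459 + (-36)²)) = 770612969/(5580*(-459 + 1296)) = (770612969/5580)/837 = (770612969/5580)*(1/837) = 770612969/4670460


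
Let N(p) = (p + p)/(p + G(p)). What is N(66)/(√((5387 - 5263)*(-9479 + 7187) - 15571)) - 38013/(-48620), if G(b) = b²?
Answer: 38013/48620 - 2*I*√299779/20085193 ≈ 0.78184 - 5.452e-5*I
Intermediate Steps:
N(p) = 2*p/(p + p²) (N(p) = (p + p)/(p + p²) = (2*p)/(p + p²) = 2*p/(p + p²))
N(66)/(√((5387 - 5263)*(-9479 + 7187) - 15571)) - 38013/(-48620) = (2/(1 + 66))/(√((5387 - 5263)*(-9479 + 7187) - 15571)) - 38013/(-48620) = (2/67)/(√(124*(-2292) - 15571)) - 38013*(-1/48620) = (2*(1/67))/(√(-284208 - 15571)) + 38013/48620 = 2/(67*(√(-299779))) + 38013/48620 = 2/(67*((I*√299779))) + 38013/48620 = 2*(-I*√299779/299779)/67 + 38013/48620 = -2*I*√299779/20085193 + 38013/48620 = 38013/48620 - 2*I*√299779/20085193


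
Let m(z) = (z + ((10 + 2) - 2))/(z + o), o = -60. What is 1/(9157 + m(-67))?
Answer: 127/1162996 ≈ 0.00010920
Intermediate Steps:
m(z) = (10 + z)/(-60 + z) (m(z) = (z + ((10 + 2) - 2))/(z - 60) = (z + (12 - 2))/(-60 + z) = (z + 10)/(-60 + z) = (10 + z)/(-60 + z))
1/(9157 + m(-67)) = 1/(9157 + (10 - 67)/(-60 - 67)) = 1/(9157 - 57/(-127)) = 1/(9157 - 1/127*(-57)) = 1/(9157 + 57/127) = 1/(1162996/127) = 127/1162996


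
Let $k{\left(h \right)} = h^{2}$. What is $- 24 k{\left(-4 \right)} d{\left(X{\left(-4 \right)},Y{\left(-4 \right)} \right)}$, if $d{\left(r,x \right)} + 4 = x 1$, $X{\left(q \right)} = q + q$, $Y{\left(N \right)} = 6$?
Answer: $-768$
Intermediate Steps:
$X{\left(q \right)} = 2 q$
$d{\left(r,x \right)} = -4 + x$ ($d{\left(r,x \right)} = -4 + x 1 = -4 + x$)
$- 24 k{\left(-4 \right)} d{\left(X{\left(-4 \right)},Y{\left(-4 \right)} \right)} = - 24 \left(-4\right)^{2} \left(-4 + 6\right) = \left(-24\right) 16 \cdot 2 = \left(-384\right) 2 = -768$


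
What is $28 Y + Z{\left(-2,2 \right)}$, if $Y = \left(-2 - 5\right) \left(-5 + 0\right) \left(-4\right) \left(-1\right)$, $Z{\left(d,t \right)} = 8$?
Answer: $3928$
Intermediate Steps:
$Y = 140$ ($Y = \left(-7\right) \left(-5\right) \left(-4\right) \left(-1\right) = 35 \left(-4\right) \left(-1\right) = \left(-140\right) \left(-1\right) = 140$)
$28 Y + Z{\left(-2,2 \right)} = 28 \cdot 140 + 8 = 3920 + 8 = 3928$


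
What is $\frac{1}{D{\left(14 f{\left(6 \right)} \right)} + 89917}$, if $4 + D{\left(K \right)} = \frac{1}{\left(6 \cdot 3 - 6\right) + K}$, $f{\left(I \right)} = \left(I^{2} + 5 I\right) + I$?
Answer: $\frac{1020}{91711261} \approx 1.1122 \cdot 10^{-5}$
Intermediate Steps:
$f{\left(I \right)} = I^{2} + 6 I$
$D{\left(K \right)} = -4 + \frac{1}{12 + K}$ ($D{\left(K \right)} = -4 + \frac{1}{\left(6 \cdot 3 - 6\right) + K} = -4 + \frac{1}{\left(18 - 6\right) + K} = -4 + \frac{1}{12 + K}$)
$\frac{1}{D{\left(14 f{\left(6 \right)} \right)} + 89917} = \frac{1}{\frac{-47 - 4 \cdot 14 \cdot 6 \left(6 + 6\right)}{12 + 14 \cdot 6 \left(6 + 6\right)} + 89917} = \frac{1}{\frac{-47 - 4 \cdot 14 \cdot 6 \cdot 12}{12 + 14 \cdot 6 \cdot 12} + 89917} = \frac{1}{\frac{-47 - 4 \cdot 14 \cdot 72}{12 + 14 \cdot 72} + 89917} = \frac{1}{\frac{-47 - 4032}{12 + 1008} + 89917} = \frac{1}{\frac{-47 - 4032}{1020} + 89917} = \frac{1}{\frac{1}{1020} \left(-4079\right) + 89917} = \frac{1}{- \frac{4079}{1020} + 89917} = \frac{1}{\frac{91711261}{1020}} = \frac{1020}{91711261}$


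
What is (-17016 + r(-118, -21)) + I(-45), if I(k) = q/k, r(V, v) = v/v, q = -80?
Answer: -153119/9 ≈ -17013.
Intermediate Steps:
r(V, v) = 1
I(k) = -80/k
(-17016 + r(-118, -21)) + I(-45) = (-17016 + 1) - 80/(-45) = -17015 - 80*(-1/45) = -17015 + 16/9 = -153119/9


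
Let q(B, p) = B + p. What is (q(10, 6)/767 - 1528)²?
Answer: 1373490241600/588289 ≈ 2.3347e+6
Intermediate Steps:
(q(10, 6)/767 - 1528)² = ((10 + 6)/767 - 1528)² = (16*(1/767) - 1528)² = (16/767 - 1528)² = (-1171960/767)² = 1373490241600/588289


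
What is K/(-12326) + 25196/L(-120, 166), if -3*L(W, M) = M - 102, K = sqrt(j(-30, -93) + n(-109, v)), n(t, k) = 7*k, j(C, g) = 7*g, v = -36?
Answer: -18897/16 - I*sqrt(903)/12326 ≈ -1181.1 - 0.0024379*I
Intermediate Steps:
K = I*sqrt(903) (K = sqrt(7*(-93) + 7*(-36)) = sqrt(-651 - 252) = sqrt(-903) = I*sqrt(903) ≈ 30.05*I)
L(W, M) = 34 - M/3 (L(W, M) = -(M - 102)/3 = -(-102 + M)/3 = 34 - M/3)
K/(-12326) + 25196/L(-120, 166) = (I*sqrt(903))/(-12326) + 25196/(34 - 1/3*166) = (I*sqrt(903))*(-1/12326) + 25196/(34 - 166/3) = -I*sqrt(903)/12326 + 25196/(-64/3) = -I*sqrt(903)/12326 + 25196*(-3/64) = -I*sqrt(903)/12326 - 18897/16 = -18897/16 - I*sqrt(903)/12326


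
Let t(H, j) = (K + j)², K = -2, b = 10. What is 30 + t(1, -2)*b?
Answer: 190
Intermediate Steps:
t(H, j) = (-2 + j)²
30 + t(1, -2)*b = 30 + (-2 - 2)²*10 = 30 + (-4)²*10 = 30 + 16*10 = 30 + 160 = 190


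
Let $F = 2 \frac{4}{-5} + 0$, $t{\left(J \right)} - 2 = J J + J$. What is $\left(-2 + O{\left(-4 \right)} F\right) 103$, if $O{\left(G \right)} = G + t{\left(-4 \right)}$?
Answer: $-1854$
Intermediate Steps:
$t{\left(J \right)} = 2 + J + J^{2}$ ($t{\left(J \right)} = 2 + \left(J J + J\right) = 2 + \left(J^{2} + J\right) = 2 + \left(J + J^{2}\right) = 2 + J + J^{2}$)
$O{\left(G \right)} = 14 + G$ ($O{\left(G \right)} = G + \left(2 - 4 + \left(-4\right)^{2}\right) = G + \left(2 - 4 + 16\right) = G + 14 = 14 + G$)
$F = - \frac{8}{5}$ ($F = 2 \cdot 4 \left(- \frac{1}{5}\right) + 0 = 2 \left(- \frac{4}{5}\right) + 0 = - \frac{8}{5} + 0 = - \frac{8}{5} \approx -1.6$)
$\left(-2 + O{\left(-4 \right)} F\right) 103 = \left(-2 + \left(14 - 4\right) \left(- \frac{8}{5}\right)\right) 103 = \left(-2 + 10 \left(- \frac{8}{5}\right)\right) 103 = \left(-2 - 16\right) 103 = \left(-18\right) 103 = -1854$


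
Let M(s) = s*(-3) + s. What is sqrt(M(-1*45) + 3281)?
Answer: sqrt(3371) ≈ 58.060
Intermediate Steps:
M(s) = -2*s (M(s) = -3*s + s = -2*s)
sqrt(M(-1*45) + 3281) = sqrt(-(-2)*45 + 3281) = sqrt(-2*(-45) + 3281) = sqrt(90 + 3281) = sqrt(3371)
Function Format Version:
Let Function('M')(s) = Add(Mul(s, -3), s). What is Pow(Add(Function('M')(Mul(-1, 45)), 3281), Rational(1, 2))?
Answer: Pow(3371, Rational(1, 2)) ≈ 58.060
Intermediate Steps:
Function('M')(s) = Mul(-2, s) (Function('M')(s) = Add(Mul(-3, s), s) = Mul(-2, s))
Pow(Add(Function('M')(Mul(-1, 45)), 3281), Rational(1, 2)) = Pow(Add(Mul(-2, Mul(-1, 45)), 3281), Rational(1, 2)) = Pow(Add(Mul(-2, -45), 3281), Rational(1, 2)) = Pow(Add(90, 3281), Rational(1, 2)) = Pow(3371, Rational(1, 2))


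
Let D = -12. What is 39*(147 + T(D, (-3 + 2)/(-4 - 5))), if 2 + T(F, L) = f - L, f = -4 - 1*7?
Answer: 15665/3 ≈ 5221.7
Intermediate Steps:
f = -11 (f = -4 - 7 = -11)
T(F, L) = -13 - L (T(F, L) = -2 + (-11 - L) = -13 - L)
39*(147 + T(D, (-3 + 2)/(-4 - 5))) = 39*(147 + (-13 - (-3 + 2)/(-4 - 5))) = 39*(147 + (-13 - (-1)/(-9))) = 39*(147 + (-13 - (-1)*(-1)/9)) = 39*(147 + (-13 - 1*⅑)) = 39*(147 + (-13 - ⅑)) = 39*(147 - 118/9) = 39*(1205/9) = 15665/3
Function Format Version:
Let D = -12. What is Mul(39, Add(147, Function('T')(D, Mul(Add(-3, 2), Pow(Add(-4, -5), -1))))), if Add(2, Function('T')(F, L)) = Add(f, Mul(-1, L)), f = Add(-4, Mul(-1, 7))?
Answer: Rational(15665, 3) ≈ 5221.7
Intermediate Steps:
f = -11 (f = Add(-4, -7) = -11)
Function('T')(F, L) = Add(-13, Mul(-1, L)) (Function('T')(F, L) = Add(-2, Add(-11, Mul(-1, L))) = Add(-13, Mul(-1, L)))
Mul(39, Add(147, Function('T')(D, Mul(Add(-3, 2), Pow(Add(-4, -5), -1))))) = Mul(39, Add(147, Add(-13, Mul(-1, Mul(Add(-3, 2), Pow(Add(-4, -5), -1)))))) = Mul(39, Add(147, Add(-13, Mul(-1, Mul(-1, Pow(-9, -1)))))) = Mul(39, Add(147, Add(-13, Mul(-1, Mul(-1, Rational(-1, 9)))))) = Mul(39, Add(147, Add(-13, Mul(-1, Rational(1, 9))))) = Mul(39, Add(147, Add(-13, Rational(-1, 9)))) = Mul(39, Add(147, Rational(-118, 9))) = Mul(39, Rational(1205, 9)) = Rational(15665, 3)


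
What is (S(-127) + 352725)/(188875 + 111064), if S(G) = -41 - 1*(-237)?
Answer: 352921/299939 ≈ 1.1766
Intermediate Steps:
S(G) = 196 (S(G) = -41 + 237 = 196)
(S(-127) + 352725)/(188875 + 111064) = (196 + 352725)/(188875 + 111064) = 352921/299939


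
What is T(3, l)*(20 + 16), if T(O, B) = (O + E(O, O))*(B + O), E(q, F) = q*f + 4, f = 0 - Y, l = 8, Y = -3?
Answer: 6336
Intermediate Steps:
f = 3 (f = 0 - 1*(-3) = 0 + 3 = 3)
E(q, F) = 4 + 3*q (E(q, F) = q*3 + 4 = 3*q + 4 = 4 + 3*q)
T(O, B) = (4 + 4*O)*(B + O) (T(O, B) = (O + (4 + 3*O))*(B + O) = (4 + 4*O)*(B + O))
T(3, l)*(20 + 16) = (4*8 + 4*3 + 4*3² + 4*8*3)*(20 + 16) = (32 + 12 + 4*9 + 96)*36 = (32 + 12 + 36 + 96)*36 = 176*36 = 6336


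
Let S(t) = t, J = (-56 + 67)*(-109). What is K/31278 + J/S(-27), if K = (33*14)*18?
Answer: 6287809/140751 ≈ 44.673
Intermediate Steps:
K = 8316 (K = 462*18 = 8316)
J = -1199 (J = 11*(-109) = -1199)
K/31278 + J/S(-27) = 8316/31278 - 1199/(-27) = 8316*(1/31278) - 1199*(-1/27) = 1386/5213 + 1199/27 = 6287809/140751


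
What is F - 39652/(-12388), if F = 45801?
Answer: 141855610/3097 ≈ 45804.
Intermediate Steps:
F - 39652/(-12388) = 45801 - 39652/(-12388) = 45801 - 39652*(-1)/12388 = 45801 - 1*(-9913/3097) = 45801 + 9913/3097 = 141855610/3097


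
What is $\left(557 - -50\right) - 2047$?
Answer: $-1440$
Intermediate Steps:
$\left(557 - -50\right) - 2047 = \left(557 + 50\right) - 2047 = 607 - 2047 = -1440$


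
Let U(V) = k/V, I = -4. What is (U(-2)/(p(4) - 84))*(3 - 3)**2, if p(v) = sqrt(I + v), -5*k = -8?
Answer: 0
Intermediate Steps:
k = 8/5 (k = -1/5*(-8) = 8/5 ≈ 1.6000)
p(v) = sqrt(-4 + v)
U(V) = 8/(5*V)
(U(-2)/(p(4) - 84))*(3 - 3)**2 = (((8/5)/(-2))/(sqrt(-4 + 4) - 84))*(3 - 3)**2 = (((8/5)*(-1/2))/(sqrt(0) - 84))*0**2 = (-4/5/(0 - 84))*0 = (-4/5/(-84))*0 = -1/84*(-4/5)*0 = (1/105)*0 = 0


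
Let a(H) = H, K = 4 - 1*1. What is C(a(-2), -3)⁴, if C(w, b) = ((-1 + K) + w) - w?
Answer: 16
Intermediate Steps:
K = 3 (K = 4 - 1 = 3)
C(w, b) = 2 (C(w, b) = ((-1 + 3) + w) - w = (2 + w) - w = 2)
C(a(-2), -3)⁴ = 2⁴ = 16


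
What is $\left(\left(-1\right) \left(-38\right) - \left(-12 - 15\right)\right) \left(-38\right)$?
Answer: $-2470$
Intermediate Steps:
$\left(\left(-1\right) \left(-38\right) - \left(-12 - 15\right)\right) \left(-38\right) = \left(38 - -27\right) \left(-38\right) = \left(38 + 27\right) \left(-38\right) = 65 \left(-38\right) = -2470$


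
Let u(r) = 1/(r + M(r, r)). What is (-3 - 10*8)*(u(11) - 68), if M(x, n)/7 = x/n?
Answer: 101509/18 ≈ 5639.4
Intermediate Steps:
M(x, n) = 7*x/n (M(x, n) = 7*(x/n) = 7*x/n)
u(r) = 1/(7 + r) (u(r) = 1/(r + 7*r/r) = 1/(r + 7) = 1/(7 + r))
(-3 - 10*8)*(u(11) - 68) = (-3 - 10*8)*(1/(7 + 11) - 68) = (-3 - 80)*(1/18 - 68) = -83*(1/18 - 68) = -83*(-1223/18) = 101509/18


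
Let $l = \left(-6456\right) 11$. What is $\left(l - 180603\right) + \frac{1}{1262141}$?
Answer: $- \frac{317578656278}{1262141} \approx -2.5162 \cdot 10^{5}$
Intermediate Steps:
$l = -71016$
$\left(l - 180603\right) + \frac{1}{1262141} = \left(-71016 - 180603\right) + \frac{1}{1262141} = -251619 + \frac{1}{1262141} = - \frac{317578656278}{1262141}$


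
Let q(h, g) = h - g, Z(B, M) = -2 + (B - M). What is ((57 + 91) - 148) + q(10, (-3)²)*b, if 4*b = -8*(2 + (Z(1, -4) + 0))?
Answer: -10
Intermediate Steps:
Z(B, M) = -2 + B - M
b = -10 (b = (-8*(2 + ((-2 + 1 - 1*(-4)) + 0)))/4 = (-8*(2 + ((-2 + 1 + 4) + 0)))/4 = (-8*(2 + (3 + 0)))/4 = (-8*(2 + 3))/4 = (-8*5)/4 = (¼)*(-40) = -10)
((57 + 91) - 148) + q(10, (-3)²)*b = ((57 + 91) - 148) + (10 - 1*(-3)²)*(-10) = (148 - 148) + (10 - 1*9)*(-10) = 0 + (10 - 9)*(-10) = 0 + 1*(-10) = 0 - 10 = -10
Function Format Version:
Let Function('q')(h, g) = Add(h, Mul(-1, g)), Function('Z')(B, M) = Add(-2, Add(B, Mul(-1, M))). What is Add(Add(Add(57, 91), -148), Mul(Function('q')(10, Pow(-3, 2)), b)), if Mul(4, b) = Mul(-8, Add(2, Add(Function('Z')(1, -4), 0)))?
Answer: -10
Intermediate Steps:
Function('Z')(B, M) = Add(-2, B, Mul(-1, M))
b = -10 (b = Mul(Rational(1, 4), Mul(-8, Add(2, Add(Add(-2, 1, Mul(-1, -4)), 0)))) = Mul(Rational(1, 4), Mul(-8, Add(2, Add(Add(-2, 1, 4), 0)))) = Mul(Rational(1, 4), Mul(-8, Add(2, Add(3, 0)))) = Mul(Rational(1, 4), Mul(-8, Add(2, 3))) = Mul(Rational(1, 4), Mul(-8, 5)) = Mul(Rational(1, 4), -40) = -10)
Add(Add(Add(57, 91), -148), Mul(Function('q')(10, Pow(-3, 2)), b)) = Add(Add(Add(57, 91), -148), Mul(Add(10, Mul(-1, Pow(-3, 2))), -10)) = Add(Add(148, -148), Mul(Add(10, Mul(-1, 9)), -10)) = Add(0, Mul(Add(10, -9), -10)) = Add(0, Mul(1, -10)) = Add(0, -10) = -10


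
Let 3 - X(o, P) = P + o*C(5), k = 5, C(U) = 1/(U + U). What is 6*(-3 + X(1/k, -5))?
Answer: 747/25 ≈ 29.880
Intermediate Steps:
C(U) = 1/(2*U)
X(o, P) = 3 - P - o/10 (X(o, P) = 3 - (P + o*((½)/5)) = 3 - (P + o*((½)*(⅕))) = 3 - (P + o*(⅒)) = 3 - (P + o/10) = 3 + (-P - o/10) = 3 - P - o/10)
6*(-3 + X(1/k, -5)) = 6*(-3 + (3 - 1*(-5) - ⅒/5)) = 6*(-3 + (3 + 5 - ⅒*⅕)) = 6*(-3 + (3 + 5 - 1/50)) = 6*(-3 + 399/50) = 6*(249/50) = 747/25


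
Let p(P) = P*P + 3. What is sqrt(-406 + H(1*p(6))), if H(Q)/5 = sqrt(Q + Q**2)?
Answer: sqrt(-406 + 10*sqrt(390)) ≈ 14.44*I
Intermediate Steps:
p(P) = 3 + P**2 (p(P) = P**2 + 3 = 3 + P**2)
H(Q) = 5*sqrt(Q + Q**2)
sqrt(-406 + H(1*p(6))) = sqrt(-406 + 5*sqrt((1*(3 + 6**2))*(1 + 1*(3 + 6**2)))) = sqrt(-406 + 5*sqrt((1*(3 + 36))*(1 + 1*(3 + 36)))) = sqrt(-406 + 5*sqrt((1*39)*(1 + 1*39))) = sqrt(-406 + 5*sqrt(39*(1 + 39))) = sqrt(-406 + 5*sqrt(39*40)) = sqrt(-406 + 5*sqrt(1560)) = sqrt(-406 + 5*(2*sqrt(390))) = sqrt(-406 + 10*sqrt(390))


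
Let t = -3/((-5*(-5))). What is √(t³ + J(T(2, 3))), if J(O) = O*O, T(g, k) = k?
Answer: 3*√15622/125 ≈ 2.9997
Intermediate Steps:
t = -3/25 ≈ -0.12000
J(O) = O²
√(t³ + J(T(2, 3))) = √((-3/25)³ + 3²) = √(-27/15625 + 9) = √(140598/15625) = 3*√15622/125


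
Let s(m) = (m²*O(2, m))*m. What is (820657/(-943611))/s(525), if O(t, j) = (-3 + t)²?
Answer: -820657/136543460484375 ≈ -6.0102e-9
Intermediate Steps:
s(m) = m³ (s(m) = (m²*(-3 + 2)²)*m = (m²*(-1)²)*m = (m²*1)*m = m²*m = m³)
(820657/(-943611))/s(525) = (820657/(-943611))/(525³) = (820657*(-1/943611))/144703125 = -820657/943611*1/144703125 = -820657/136543460484375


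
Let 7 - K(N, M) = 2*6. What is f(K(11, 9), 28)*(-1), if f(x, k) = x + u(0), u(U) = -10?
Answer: 15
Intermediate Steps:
K(N, M) = -5 (K(N, M) = 7 - 2*6 = 7 - 1*12 = 7 - 12 = -5)
f(x, k) = -10 + x (f(x, k) = x - 10 = -10 + x)
f(K(11, 9), 28)*(-1) = (-10 - 5)*(-1) = -15*(-1) = 15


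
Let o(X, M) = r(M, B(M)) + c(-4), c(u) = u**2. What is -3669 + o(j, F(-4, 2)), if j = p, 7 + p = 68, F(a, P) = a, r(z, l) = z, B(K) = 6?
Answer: -3657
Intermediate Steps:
p = 61 (p = -7 + 68 = 61)
j = 61
o(X, M) = 16 + M (o(X, M) = M + (-4)**2 = M + 16 = 16 + M)
-3669 + o(j, F(-4, 2)) = -3669 + (16 - 4) = -3669 + 12 = -3657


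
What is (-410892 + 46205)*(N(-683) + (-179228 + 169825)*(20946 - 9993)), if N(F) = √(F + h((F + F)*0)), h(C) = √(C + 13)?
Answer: 37559500333533 - 364687*√(-683 + √13) ≈ 3.7559e+13 - 9.5056e+6*I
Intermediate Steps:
h(C) = √(13 + C)
N(F) = √(F + √13) (N(F) = √(F + √(13 + (F + F)*0)) = √(F + √(13 + (2*F)*0)) = √(F + √(13 + 0)) = √(F + √13))
(-410892 + 46205)*(N(-683) + (-179228 + 169825)*(20946 - 9993)) = (-410892 + 46205)*(√(-683 + √13) + (-179228 + 169825)*(20946 - 9993)) = -364687*(√(-683 + √13) - 9403*10953) = -364687*(√(-683 + √13) - 102991059) = -364687*(-102991059 + √(-683 + √13)) = 37559500333533 - 364687*√(-683 + √13)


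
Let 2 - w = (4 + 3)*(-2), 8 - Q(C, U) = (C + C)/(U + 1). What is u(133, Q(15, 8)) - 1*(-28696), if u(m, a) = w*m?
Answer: 30824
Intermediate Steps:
Q(C, U) = 8 - 2*C/(1 + U) (Q(C, U) = 8 - (C + C)/(U + 1) = 8 - 2*C/(1 + U))
w = 16 (w = 2 - (4 + 3)*(-2) = 2 - 7*(-2) = 2 - 1*(-14) = 2 + 14 = 16)
u(m, a) = 16*m
u(133, Q(15, 8)) - 1*(-28696) = 16*133 - 1*(-28696) = 2128 + 28696 = 30824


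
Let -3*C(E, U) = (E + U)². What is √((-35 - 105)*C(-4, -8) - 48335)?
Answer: I*√41615 ≈ 204.0*I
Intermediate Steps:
C(E, U) = -(E + U)²/3
√((-35 - 105)*C(-4, -8) - 48335) = √((-35 - 105)*(-(-4 - 8)²/3) - 48335) = √(-(-140)*(-12)²/3 - 48335) = √(-(-140)*144/3 - 48335) = √(-140*(-48) - 48335) = √(6720 - 48335) = √(-41615) = I*√41615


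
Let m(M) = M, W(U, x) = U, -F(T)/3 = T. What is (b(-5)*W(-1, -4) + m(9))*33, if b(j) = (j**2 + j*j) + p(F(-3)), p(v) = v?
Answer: -1650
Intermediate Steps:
F(T) = -3*T
b(j) = 9 + 2*j**2 (b(j) = (j**2 + j*j) - 3*(-3) = (j**2 + j**2) + 9 = 2*j**2 + 9 = 9 + 2*j**2)
(b(-5)*W(-1, -4) + m(9))*33 = ((9 + 2*(-5)**2)*(-1) + 9)*33 = ((9 + 2*25)*(-1) + 9)*33 = ((9 + 50)*(-1) + 9)*33 = (59*(-1) + 9)*33 = (-59 + 9)*33 = -50*33 = -1650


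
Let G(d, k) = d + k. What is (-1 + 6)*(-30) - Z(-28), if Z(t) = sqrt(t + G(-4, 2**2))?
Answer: -150 - 2*I*sqrt(7) ≈ -150.0 - 5.2915*I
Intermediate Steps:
Z(t) = sqrt(t) (Z(t) = sqrt(t + (-4 + 2**2)) = sqrt(t + (-4 + 4)) = sqrt(t + 0) = sqrt(t))
(-1 + 6)*(-30) - Z(-28) = (-1 + 6)*(-30) - sqrt(-28) = 5*(-30) - 2*I*sqrt(7) = -150 - 2*I*sqrt(7)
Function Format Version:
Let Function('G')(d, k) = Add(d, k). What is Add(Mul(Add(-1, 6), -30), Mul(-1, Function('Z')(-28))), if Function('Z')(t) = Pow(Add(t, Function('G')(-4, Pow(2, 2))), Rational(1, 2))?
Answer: Add(-150, Mul(-2, I, Pow(7, Rational(1, 2)))) ≈ Add(-150.00, Mul(-5.2915, I))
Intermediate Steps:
Function('Z')(t) = Pow(t, Rational(1, 2)) (Function('Z')(t) = Pow(Add(t, Add(-4, Pow(2, 2))), Rational(1, 2)) = Pow(Add(t, Add(-4, 4)), Rational(1, 2)) = Pow(Add(t, 0), Rational(1, 2)) = Pow(t, Rational(1, 2)))
Add(Mul(Add(-1, 6), -30), Mul(-1, Function('Z')(-28))) = Add(Mul(Add(-1, 6), -30), Mul(-1, Pow(-28, Rational(1, 2)))) = Add(Mul(5, -30), Mul(-1, Mul(2, I, Pow(7, Rational(1, 2))))) = Add(-150, Mul(-2, I, Pow(7, Rational(1, 2))))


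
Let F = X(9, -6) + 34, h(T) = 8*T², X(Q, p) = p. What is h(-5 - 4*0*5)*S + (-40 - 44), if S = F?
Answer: 5516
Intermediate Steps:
F = 28 (F = -6 + 34 = 28)
S = 28
h(-5 - 4*0*5)*S + (-40 - 44) = (8*(-5 - 4*0*5)²)*28 + (-40 - 44) = (8*(-5 - 0*5)²)*28 - 84 = (8*(-5 - 1*0)²)*28 - 84 = (8*(-5 + 0)²)*28 - 84 = (8*(-5)²)*28 - 84 = (8*25)*28 - 84 = 200*28 - 84 = 5600 - 84 = 5516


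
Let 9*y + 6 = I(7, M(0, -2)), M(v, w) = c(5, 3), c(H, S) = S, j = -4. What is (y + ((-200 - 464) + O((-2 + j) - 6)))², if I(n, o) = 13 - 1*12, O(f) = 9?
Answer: 34810000/81 ≈ 4.2975e+5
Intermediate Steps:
M(v, w) = 3
I(n, o) = 1 (I(n, o) = 13 - 12 = 1)
y = -5/9 (y = -⅔ + (⅑)*1 = -⅔ + ⅑ = -5/9 ≈ -0.55556)
(y + ((-200 - 464) + O((-2 + j) - 6)))² = (-5/9 + ((-200 - 464) + 9))² = (-5/9 + (-664 + 9))² = (-5/9 - 655)² = (-5900/9)² = 34810000/81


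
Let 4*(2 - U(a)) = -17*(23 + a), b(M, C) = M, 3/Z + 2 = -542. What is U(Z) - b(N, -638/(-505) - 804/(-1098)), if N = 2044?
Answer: -248867/128 ≈ -1944.3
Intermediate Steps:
Z = -3/544 (Z = 3/(-2 - 542) = 3/(-544) = 3*(-1/544) = -3/544 ≈ -0.0055147)
U(a) = 399/4 + 17*a/4 (U(a) = 2 - (-17)*(23 + a)/4 = 2 - (-391 - 17*a)/4 = 2 + (391/4 + 17*a/4) = 399/4 + 17*a/4)
U(Z) - b(N, -638/(-505) - 804/(-1098)) = (399/4 + (17/4)*(-3/544)) - 1*2044 = (399/4 - 3/128) - 2044 = 12765/128 - 2044 = -248867/128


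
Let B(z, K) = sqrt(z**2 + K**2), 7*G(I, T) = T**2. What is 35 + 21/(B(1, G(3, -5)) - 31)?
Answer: 1592626/46415 - 147*sqrt(674)/46415 ≈ 34.231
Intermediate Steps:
G(I, T) = T**2/7
B(z, K) = sqrt(K**2 + z**2)
35 + 21/(B(1, G(3, -5)) - 31) = 35 + 21/(sqrt(((1/7)*(-5)**2)**2 + 1**2) - 31) = 35 + 21/(sqrt(((1/7)*25)**2 + 1) - 31) = 35 + 21/(sqrt((25/7)**2 + 1) - 31) = 35 + 21/(sqrt(625/49 + 1) - 31) = 35 + 21/(sqrt(674/49) - 31) = 35 + 21/(sqrt(674)/7 - 31) = 35 + 21/(-31 + sqrt(674)/7)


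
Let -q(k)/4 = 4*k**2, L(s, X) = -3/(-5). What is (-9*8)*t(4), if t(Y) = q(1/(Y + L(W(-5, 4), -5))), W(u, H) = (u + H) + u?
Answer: 28800/529 ≈ 54.442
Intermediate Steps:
W(u, H) = H + 2*u (W(u, H) = (H + u) + u = H + 2*u)
L(s, X) = 3/5 (L(s, X) = -3*(-1/5) = 3/5)
q(k) = -16*k**2
t(Y) = -16/(3/5 + Y)**2 (t(Y) = -16/(Y + 3/5)**2 = -16/(3/5 + Y)**2)
(-9*8)*t(4) = (-9*8)*(-400/(3 + 5*4)**2) = -(-28800)/(3 + 20)**2 = -(-28800)/23**2 = -(-28800)/529 = -72*(-400/529) = 28800/529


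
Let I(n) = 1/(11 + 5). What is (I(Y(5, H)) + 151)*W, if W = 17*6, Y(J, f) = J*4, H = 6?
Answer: 123267/8 ≈ 15408.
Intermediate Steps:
Y(J, f) = 4*J
W = 102
I(n) = 1/16
(I(Y(5, H)) + 151)*W = (1/16 + 151)*102 = (2417/16)*102 = 123267/8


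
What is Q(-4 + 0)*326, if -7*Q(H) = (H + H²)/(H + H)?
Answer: 489/7 ≈ 69.857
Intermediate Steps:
Q(H) = -(H + H²)/(14*H) (Q(H) = -(H + H²)/(7*(H + H)) = -(H + H²)/(7*(2*H)) = -(H + H²)*1/(2*H)/7 = -(H + H²)/(14*H))
Q(-4 + 0)*326 = (-1/14 - (-4 + 0)/14)*326 = (-1/14 - 1/14*(-4))*326 = (-1/14 + 2/7)*326 = (3/14)*326 = 489/7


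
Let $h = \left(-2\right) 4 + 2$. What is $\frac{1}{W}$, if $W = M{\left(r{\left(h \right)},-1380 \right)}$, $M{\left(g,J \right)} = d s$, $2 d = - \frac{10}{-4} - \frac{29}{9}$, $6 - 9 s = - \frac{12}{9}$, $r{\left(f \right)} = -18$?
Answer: $- \frac{486}{143} \approx -3.3986$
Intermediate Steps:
$h = -6$ ($h = -8 + 2 = -6$)
$s = \frac{22}{27}$ ($s = \frac{2}{3} - \frac{\left(-12\right) \frac{1}{9}}{9} = \frac{2}{3} - - \frac{4}{27} = \frac{2}{3} + \frac{4}{27} = \frac{22}{27} \approx 0.81481$)
$d = - \frac{13}{36}$ ($d = \frac{- \frac{10}{-4} - \frac{29}{9}}{2} = \frac{\left(-10\right) \left(- \frac{1}{4}\right) - \frac{29}{9}}{2} = \frac{\frac{5}{2} - \frac{29}{9}}{2} = \frac{1}{2} \left(- \frac{13}{18}\right) = - \frac{13}{36} \approx -0.36111$)
$M{\left(g,J \right)} = - \frac{143}{486}$ ($M{\left(g,J \right)} = \left(- \frac{13}{36}\right) \frac{22}{27} = - \frac{143}{486}$)
$W = - \frac{143}{486} \approx -0.29424$
$\frac{1}{W} = \frac{1}{- \frac{143}{486}} = - \frac{486}{143}$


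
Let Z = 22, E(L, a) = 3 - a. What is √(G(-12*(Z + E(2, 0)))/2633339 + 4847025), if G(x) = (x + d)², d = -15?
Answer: 10*√336115705015503723/2633339 ≈ 2201.6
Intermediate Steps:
G(x) = (-15 + x)² (G(x) = (x - 15)² = (-15 + x)²)
√(G(-12*(Z + E(2, 0)))/2633339 + 4847025) = √((-15 - 12*(22 + (3 - 1*0)))²/2633339 + 4847025) = √((-15 - 12*(22 + (3 + 0)))²*(1/2633339) + 4847025) = √((-15 - 12*(22 + 3))²*(1/2633339) + 4847025) = √((-15 - 12*25)²*(1/2633339) + 4847025) = √((-15 - 300)²*(1/2633339) + 4847025) = √((-315)²*(1/2633339) + 4847025) = √(99225*(1/2633339) + 4847025) = √(99225/2633339 + 4847025) = √(12763860065700/2633339) = 10*√336115705015503723/2633339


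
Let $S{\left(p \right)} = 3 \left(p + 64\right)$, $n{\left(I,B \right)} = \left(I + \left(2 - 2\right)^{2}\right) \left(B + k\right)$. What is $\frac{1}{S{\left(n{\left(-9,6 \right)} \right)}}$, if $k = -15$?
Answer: $\frac{1}{435} \approx 0.0022989$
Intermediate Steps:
$n{\left(I,B \right)} = I \left(-15 + B\right)$ ($n{\left(I,B \right)} = \left(I + \left(2 - 2\right)^{2}\right) \left(B - 15\right) = \left(I + 0^{2}\right) \left(-15 + B\right) = \left(I + 0\right) \left(-15 + B\right) = I \left(-15 + B\right)$)
$S{\left(p \right)} = 192 + 3 p$ ($S{\left(p \right)} = 3 \left(64 + p\right) = 192 + 3 p$)
$\frac{1}{S{\left(n{\left(-9,6 \right)} \right)}} = \frac{1}{192 + 3 \left(- 9 \left(-15 + 6\right)\right)} = \frac{1}{192 + 3 \left(\left(-9\right) \left(-9\right)\right)} = \frac{1}{192 + 3 \cdot 81} = \frac{1}{192 + 243} = \frac{1}{435}$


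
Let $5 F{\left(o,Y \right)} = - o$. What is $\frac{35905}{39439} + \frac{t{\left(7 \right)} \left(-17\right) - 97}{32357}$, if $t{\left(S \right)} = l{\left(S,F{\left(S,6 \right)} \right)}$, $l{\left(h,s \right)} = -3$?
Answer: $\frac{1159963891}{1276127723} \approx 0.90897$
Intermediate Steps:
$F{\left(o,Y \right)} = - \frac{o}{5}$ ($F{\left(o,Y \right)} = \frac{\left(-1\right) o}{5} = - \frac{o}{5}$)
$t{\left(S \right)} = -3$
$\frac{35905}{39439} + \frac{t{\left(7 \right)} \left(-17\right) - 97}{32357} = \frac{35905}{39439} + \frac{\left(-3\right) \left(-17\right) - 97}{32357} = 35905 \cdot \frac{1}{39439} + \left(51 - 97\right) \frac{1}{32357} = \frac{35905}{39439} - \frac{46}{32357} = \frac{1159963891}{1276127723}$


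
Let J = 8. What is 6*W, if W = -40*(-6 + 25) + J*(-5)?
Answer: -4800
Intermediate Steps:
W = -800 (W = -40*(-6 + 25) + 8*(-5) = -40*19 - 40 = -760 - 40 = -800)
6*W = 6*(-800) = -4800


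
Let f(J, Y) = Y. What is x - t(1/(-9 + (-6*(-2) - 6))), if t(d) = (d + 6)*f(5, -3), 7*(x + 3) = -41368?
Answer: -41270/7 ≈ -5895.7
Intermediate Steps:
x = -41389/7 (x = -3 + (⅐)*(-41368) = -3 - 41368/7 = -41389/7 ≈ -5912.7)
t(d) = -18 - 3*d (t(d) = (d + 6)*(-3) = (6 + d)*(-3) = -18 - 3*d)
x - t(1/(-9 + (-6*(-2) - 6))) = -41389/7 - (-18 - 3/(-9 + (-6*(-2) - 6))) = -41389/7 - (-18 - 3/(-9 + (12 - 6))) = -41389/7 - (-18 - 3/(-9 + 6)) = -41389/7 - (-18 - 3/(-3)) = -41389/7 - (-18 - 3*(-⅓)) = -41389/7 - (-18 + 1) = -41389/7 - 1*(-17) = -41389/7 + 17 = -41270/7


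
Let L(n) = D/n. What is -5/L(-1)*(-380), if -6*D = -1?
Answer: -11400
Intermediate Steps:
D = ⅙ (D = -⅙*(-1) = ⅙ ≈ 0.16667)
L(n) = 1/(6*n)
-5/L(-1)*(-380) = -5/((⅙)/(-1))*(-380) = -5/((⅙)*(-1))*(-380) = -5/(-⅙)*(-380) = -5*(-6)*(-380) = 30*(-380) = -11400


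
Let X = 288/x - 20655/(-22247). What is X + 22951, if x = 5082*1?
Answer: 432489052400/18843209 ≈ 22952.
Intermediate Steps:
x = 5082
X = 18562641/18843209 (X = 288/5082 - 20655/(-22247) = 288*(1/5082) - 20655*(-1/22247) = 48/847 + 20655/22247 = 18562641/18843209 ≈ 0.98511)
X + 22951 = 18562641/18843209 + 22951 = 432489052400/18843209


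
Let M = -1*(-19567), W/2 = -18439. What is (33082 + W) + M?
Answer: 15771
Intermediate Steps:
W = -36878 (W = 2*(-18439) = -36878)
M = 19567
(33082 + W) + M = (33082 - 36878) + 19567 = -3796 + 19567 = 15771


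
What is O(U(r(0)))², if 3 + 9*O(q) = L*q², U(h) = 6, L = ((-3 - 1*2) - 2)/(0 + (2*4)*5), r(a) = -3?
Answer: 961/900 ≈ 1.0678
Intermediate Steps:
L = -7/40 (L = ((-3 - 2) - 2)/(0 + 8*5) = (-5 - 2)/(0 + 40) = -7/40 ≈ -0.17500)
O(q) = -⅓ - 7*q²/360 (O(q) = -⅓ + (-7*q²/40)/9 = -⅓ - 7*q²/360)
O(U(r(0)))² = (-⅓ - 7/360*6²)² = (-⅓ - 7/360*36)² = (-⅓ - 7/10)² = (-31/30)² = 961/900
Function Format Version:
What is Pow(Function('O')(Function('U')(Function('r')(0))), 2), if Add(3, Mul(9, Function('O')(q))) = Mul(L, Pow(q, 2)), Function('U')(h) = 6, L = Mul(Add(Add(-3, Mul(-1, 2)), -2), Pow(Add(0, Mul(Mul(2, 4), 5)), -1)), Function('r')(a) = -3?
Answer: Rational(961, 900) ≈ 1.0678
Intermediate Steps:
L = Rational(-7, 40) (L = Mul(Add(Add(-3, -2), -2), Pow(Add(0, Mul(8, 5)), -1)) = Mul(Add(-5, -2), Pow(Add(0, 40), -1)) = Mul(-7, Pow(40, -1)) = Mul(-7, Rational(1, 40)) = Rational(-7, 40) ≈ -0.17500)
Function('O')(q) = Add(Rational(-1, 3), Mul(Rational(-7, 360), Pow(q, 2))) (Function('O')(q) = Add(Rational(-1, 3), Mul(Rational(1, 9), Mul(Rational(-7, 40), Pow(q, 2)))) = Add(Rational(-1, 3), Mul(Rational(-7, 360), Pow(q, 2))))
Pow(Function('O')(Function('U')(Function('r')(0))), 2) = Pow(Add(Rational(-1, 3), Mul(Rational(-7, 360), Pow(6, 2))), 2) = Pow(Add(Rational(-1, 3), Mul(Rational(-7, 360), 36)), 2) = Pow(Add(Rational(-1, 3), Rational(-7, 10)), 2) = Pow(Rational(-31, 30), 2) = Rational(961, 900)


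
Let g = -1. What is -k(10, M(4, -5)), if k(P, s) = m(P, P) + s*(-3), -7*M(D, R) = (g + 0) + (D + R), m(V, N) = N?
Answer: -64/7 ≈ -9.1429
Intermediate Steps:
M(D, R) = ⅐ - D/7 - R/7 (M(D, R) = -((-1 + 0) + (D + R))/7 = -(-1 + (D + R))/7 = -(-1 + D + R)/7 = ⅐ - D/7 - R/7)
k(P, s) = P - 3*s (k(P, s) = P + s*(-3) = P - 3*s)
-k(10, M(4, -5)) = -(10 - 3*(⅐ - ⅐*4 - ⅐*(-5))) = -(10 - 3*(⅐ - 4/7 + 5/7)) = -(10 - 3*2/7) = -(10 - 6/7) = -1*64/7 = -64/7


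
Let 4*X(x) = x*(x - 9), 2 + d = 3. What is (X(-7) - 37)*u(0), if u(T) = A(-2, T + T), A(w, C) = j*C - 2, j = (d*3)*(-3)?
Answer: 18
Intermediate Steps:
d = 1 (d = -2 + 3 = 1)
j = -9 (j = (1*3)*(-3) = 3*(-3) = -9)
X(x) = x*(-9 + x)/4 (X(x) = (x*(x - 9))/4 = (x*(-9 + x))/4 = x*(-9 + x)/4)
A(w, C) = -2 - 9*C (A(w, C) = -9*C - 2 = -2 - 9*C)
u(T) = -2 - 18*T (u(T) = -2 - 9*(T + T) = -2 - 18*T)
(X(-7) - 37)*u(0) = ((¼)*(-7)*(-9 - 7) - 37)*(-2 - 18*0) = ((¼)*(-7)*(-16) - 37)*(-2 + 0) = (28 - 37)*(-2) = -9*(-2) = 18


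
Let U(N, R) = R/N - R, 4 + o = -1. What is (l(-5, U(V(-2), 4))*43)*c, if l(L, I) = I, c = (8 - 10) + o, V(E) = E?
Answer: 1806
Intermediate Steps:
o = -5 (o = -4 - 1 = -5)
c = -7 (c = (8 - 10) - 5 = -2 - 5 = -7)
U(N, R) = -R + R/N
(l(-5, U(V(-2), 4))*43)*c = ((-1*4 + 4/(-2))*43)*(-7) = ((-4 + 4*(-½))*43)*(-7) = ((-4 - 2)*43)*(-7) = -6*43*(-7) = -258*(-7) = 1806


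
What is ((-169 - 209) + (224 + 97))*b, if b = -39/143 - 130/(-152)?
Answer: -1461/44 ≈ -33.205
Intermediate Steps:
b = 487/836 (b = -39*1/143 - 130*(-1/152) = -3/11 + 65/76 = 487/836 ≈ 0.58254)
((-169 - 209) + (224 + 97))*b = ((-169 - 209) + (224 + 97))*(487/836) = (-378 + 321)*(487/836) = -57*487/836 = -1461/44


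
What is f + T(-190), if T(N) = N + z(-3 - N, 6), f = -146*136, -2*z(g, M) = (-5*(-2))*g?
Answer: -20981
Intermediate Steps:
z(g, M) = -5*g (z(g, M) = -(-5*(-2))*g/2 = -5*g)
f = -19856
T(N) = 15 + 6*N (T(N) = N - 5*(-3 - N) = N + (15 + 5*N) = 15 + 6*N)
f + T(-190) = -19856 + (15 + 6*(-190)) = -19856 + (15 - 1140) = -19856 - 1125 = -20981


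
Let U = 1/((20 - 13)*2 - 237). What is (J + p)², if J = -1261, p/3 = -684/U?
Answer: 208241632225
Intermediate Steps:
U = -1/223 (U = 1/(7*2 - 237) = 1/(14 - 237) = 1/(-223) = -1/223 ≈ -0.0044843)
p = 457596 (p = 3*(-684/(-1/223)) = 3*(-684*(-223)) = 3*152532 = 457596)
(J + p)² = (-1261 + 457596)² = 456335² = 208241632225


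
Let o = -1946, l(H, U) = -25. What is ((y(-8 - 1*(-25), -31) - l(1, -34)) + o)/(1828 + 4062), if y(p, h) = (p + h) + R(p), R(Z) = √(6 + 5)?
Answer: -387/1178 + √11/5890 ≈ -0.32796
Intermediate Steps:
R(Z) = √11
y(p, h) = h + p + √11 (y(p, h) = (p + h) + √11 = (h + p) + √11 = h + p + √11)
((y(-8 - 1*(-25), -31) - l(1, -34)) + o)/(1828 + 4062) = (((-31 + (-8 - 1*(-25)) + √11) - 1*(-25)) - 1946)/(1828 + 4062) = (((-31 + (-8 + 25) + √11) + 25) - 1946)/5890 = (((-31 + 17 + √11) + 25) - 1946)*(1/5890) = (((-14 + √11) + 25) - 1946)*(1/5890) = ((11 + √11) - 1946)*(1/5890) = (-1935 + √11)*(1/5890) = -387/1178 + √11/5890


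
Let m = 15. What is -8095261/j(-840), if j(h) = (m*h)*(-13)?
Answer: -8095261/163800 ≈ -49.422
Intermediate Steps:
j(h) = -195*h (j(h) = (15*h)*(-13) = -195*h)
-8095261/j(-840) = -8095261/((-195*(-840))) = -8095261/163800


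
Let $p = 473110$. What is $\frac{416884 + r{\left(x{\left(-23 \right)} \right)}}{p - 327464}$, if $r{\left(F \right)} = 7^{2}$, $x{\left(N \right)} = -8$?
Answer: $\frac{416933}{145646} \approx 2.8626$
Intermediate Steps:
$r{\left(F \right)} = 49$
$\frac{416884 + r{\left(x{\left(-23 \right)} \right)}}{p - 327464} = \frac{416884 + 49}{473110 - 327464} = \frac{416933}{145646}$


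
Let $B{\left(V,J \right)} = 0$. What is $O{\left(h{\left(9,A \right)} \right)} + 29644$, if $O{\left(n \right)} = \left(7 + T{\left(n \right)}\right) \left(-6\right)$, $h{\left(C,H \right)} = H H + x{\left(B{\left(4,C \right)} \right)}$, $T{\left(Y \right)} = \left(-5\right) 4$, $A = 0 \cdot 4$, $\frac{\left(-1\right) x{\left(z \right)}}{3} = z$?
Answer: $29722$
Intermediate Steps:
$x{\left(z \right)} = - 3 z$
$A = 0$
$T{\left(Y \right)} = -20$
$h{\left(C,H \right)} = H^{2}$ ($h{\left(C,H \right)} = H H - 0 = H^{2} + 0 = H^{2}$)
$O{\left(n \right)} = 78$ ($O{\left(n \right)} = \left(7 - 20\right) \left(-6\right) = \left(-13\right) \left(-6\right) = 78$)
$O{\left(h{\left(9,A \right)} \right)} + 29644 = 78 + 29644 = 29722$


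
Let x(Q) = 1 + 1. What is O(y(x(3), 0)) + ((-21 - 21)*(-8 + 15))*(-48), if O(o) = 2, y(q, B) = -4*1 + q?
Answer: 14114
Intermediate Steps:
x(Q) = 2
y(q, B) = -4 + q
O(y(x(3), 0)) + ((-21 - 21)*(-8 + 15))*(-48) = 2 + ((-21 - 21)*(-8 + 15))*(-48) = 2 - 42*7*(-48) = 2 - 294*(-48) = 2 + 14112 = 14114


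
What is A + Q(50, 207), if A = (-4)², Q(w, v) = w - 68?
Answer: -2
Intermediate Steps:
Q(w, v) = -68 + w
A = 16
A + Q(50, 207) = 16 + (-68 + 50) = 16 - 18 = -2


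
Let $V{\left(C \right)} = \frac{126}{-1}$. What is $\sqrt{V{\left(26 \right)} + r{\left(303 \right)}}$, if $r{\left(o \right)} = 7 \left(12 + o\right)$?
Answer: $3 \sqrt{231} \approx 45.596$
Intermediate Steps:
$V{\left(C \right)} = -126$ ($V{\left(C \right)} = 126 \left(-1\right) = -126$)
$r{\left(o \right)} = 84 + 7 o$
$\sqrt{V{\left(26 \right)} + r{\left(303 \right)}} = \sqrt{-126 + \left(84 + 7 \cdot 303\right)} = \sqrt{-126 + \left(84 + 2121\right)} = \sqrt{-126 + 2205} = \sqrt{2079} = 3 \sqrt{231}$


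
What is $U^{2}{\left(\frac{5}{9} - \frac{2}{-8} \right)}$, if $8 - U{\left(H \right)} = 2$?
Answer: $36$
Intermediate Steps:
$U{\left(H \right)} = 6$ ($U{\left(H \right)} = 8 - 2 = 6$)
$U^{2}{\left(\frac{5}{9} - \frac{2}{-8} \right)} = 6^{2} = 36$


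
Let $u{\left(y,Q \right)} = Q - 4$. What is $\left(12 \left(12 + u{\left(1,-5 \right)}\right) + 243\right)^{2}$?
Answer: $77841$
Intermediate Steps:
$u{\left(y,Q \right)} = -4 + Q$
$\left(12 \left(12 + u{\left(1,-5 \right)}\right) + 243\right)^{2} = \left(12 \left(12 - 9\right) + 243\right)^{2} = \left(12 \cdot 3 + 243\right)^{2} = \left(36 + 243\right)^{2} = 279^{2} = 77841$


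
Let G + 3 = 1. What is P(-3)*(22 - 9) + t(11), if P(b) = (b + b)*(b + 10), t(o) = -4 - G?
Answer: -548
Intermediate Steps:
G = -2 (G = -3 + 1 = -2)
t(o) = -2 (t(o) = -4 - 1*(-2) = -4 + 2 = -2)
P(b) = 2*b*(10 + b) (P(b) = (2*b)*(10 + b) = 2*b*(10 + b))
P(-3)*(22 - 9) + t(11) = (2*(-3)*(10 - 3))*(22 - 9) - 2 = (2*(-3)*7)*13 - 2 = -42*13 - 2 = -546 - 2 = -548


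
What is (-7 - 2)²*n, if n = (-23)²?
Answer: 42849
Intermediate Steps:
n = 529
(-7 - 2)²*n = (-7 - 2)²*529 = (-9)²*529 = 81*529 = 42849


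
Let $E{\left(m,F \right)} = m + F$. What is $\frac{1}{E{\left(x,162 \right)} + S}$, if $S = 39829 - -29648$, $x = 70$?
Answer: $\frac{1}{69709} \approx 1.4345 \cdot 10^{-5}$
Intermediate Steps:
$E{\left(m,F \right)} = F + m$
$S = 69477$ ($S = 39829 + 29648 = 69477$)
$\frac{1}{E{\left(x,162 \right)} + S} = \frac{1}{\left(162 + 70\right) + 69477} = \frac{1}{232 + 69477} = \frac{1}{69709}$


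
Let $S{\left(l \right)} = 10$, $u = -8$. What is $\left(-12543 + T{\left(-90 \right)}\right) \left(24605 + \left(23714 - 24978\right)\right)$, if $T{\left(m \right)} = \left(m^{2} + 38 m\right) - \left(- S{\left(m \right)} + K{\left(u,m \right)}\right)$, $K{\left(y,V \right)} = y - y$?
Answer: $-183296873$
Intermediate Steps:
$K{\left(y,V \right)} = 0$
$T{\left(m \right)} = 10 + m^{2} + 38 m$ ($T{\left(m \right)} = \left(m^{2} + 38 m\right) + \left(10 - 0\right) = \left(m^{2} + 38 m\right) + \left(10 + 0\right) = \left(m^{2} + 38 m\right) + 10 = 10 + m^{2} + 38 m$)
$\left(-12543 + T{\left(-90 \right)}\right) \left(24605 + \left(23714 - 24978\right)\right) = \left(-12543 + \left(10 + \left(-90\right)^{2} + 38 \left(-90\right)\right)\right) \left(24605 + \left(23714 - 24978\right)\right) = \left(-12543 + \left(10 + 8100 - 3420\right)\right) \left(24605 - 1264\right) = \left(-12543 + 4690\right) 23341 = \left(-7853\right) 23341 = -183296873$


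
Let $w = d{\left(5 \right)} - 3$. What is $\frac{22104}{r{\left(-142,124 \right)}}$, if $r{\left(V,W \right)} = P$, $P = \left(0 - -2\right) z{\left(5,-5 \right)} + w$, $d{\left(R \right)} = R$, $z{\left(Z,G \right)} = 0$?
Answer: $11052$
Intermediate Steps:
$w = 2$ ($w = 5 - 3 = 2$)
$P = 2$ ($P = \left(0 - -2\right) 0 + 2 = \left(0 + 2\right) 0 + 2 = 2 \cdot 0 + 2 = 0 + 2 = 2$)
$r{\left(V,W \right)} = 2$
$\frac{22104}{r{\left(-142,124 \right)}} = \frac{22104}{2} = 22104 \cdot \frac{1}{2} = 11052$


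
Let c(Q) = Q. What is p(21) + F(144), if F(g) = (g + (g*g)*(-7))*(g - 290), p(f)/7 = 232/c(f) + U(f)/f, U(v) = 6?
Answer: 63513742/3 ≈ 2.1171e+7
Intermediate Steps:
p(f) = 1666/f (p(f) = 7*(232/f + 6/f) = 7*(238/f) = 1666/f)
F(g) = (-290 + g)*(g - 7*g**2) (F(g) = (g + g**2*(-7))*(-290 + g) = (g - 7*g**2)*(-290 + g) = (-290 + g)*(g - 7*g**2))
p(21) + F(144) = 1666/21 + 144*(-290 - 7*144**2 + 2031*144) = 1666*(1/21) + 144*(-290 - 7*20736 + 292464) = 238/3 + 144*(-290 - 145152 + 292464) = 238/3 + 144*147022 = 238/3 + 21171168 = 63513742/3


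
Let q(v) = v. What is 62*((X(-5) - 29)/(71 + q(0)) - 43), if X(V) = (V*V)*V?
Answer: -198834/71 ≈ -2800.5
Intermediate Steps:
X(V) = V³ (X(V) = V²*V = V³)
62*((X(-5) - 29)/(71 + q(0)) - 43) = 62*(((-5)³ - 29)/(71 + 0) - 43) = 62*((-125 - 29)/71 - 43) = 62*(-154*1/71 - 43) = 62*(-154/71 - 43) = 62*(-3207/71) = -198834/71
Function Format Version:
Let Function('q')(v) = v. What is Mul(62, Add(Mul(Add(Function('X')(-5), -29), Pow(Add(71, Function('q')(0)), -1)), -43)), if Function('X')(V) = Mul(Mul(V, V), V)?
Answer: Rational(-198834, 71) ≈ -2800.5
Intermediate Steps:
Function('X')(V) = Pow(V, 3) (Function('X')(V) = Mul(Pow(V, 2), V) = Pow(V, 3))
Mul(62, Add(Mul(Add(Function('X')(-5), -29), Pow(Add(71, Function('q')(0)), -1)), -43)) = Mul(62, Add(Mul(Add(Pow(-5, 3), -29), Pow(Add(71, 0), -1)), -43)) = Mul(62, Add(Mul(Add(-125, -29), Pow(71, -1)), -43)) = Mul(62, Add(Mul(-154, Rational(1, 71)), -43)) = Mul(62, Add(Rational(-154, 71), -43)) = Mul(62, Rational(-3207, 71)) = Rational(-198834, 71)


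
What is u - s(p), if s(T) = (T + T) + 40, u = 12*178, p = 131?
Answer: 1834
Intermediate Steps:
u = 2136
s(T) = 40 + 2*T (s(T) = 2*T + 40 = 40 + 2*T)
u - s(p) = 2136 - (40 + 2*131) = 2136 - (40 + 262) = 2136 - 1*302 = 2136 - 302 = 1834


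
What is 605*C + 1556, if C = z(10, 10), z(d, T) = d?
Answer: 7606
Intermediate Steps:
C = 10
605*C + 1556 = 605*10 + 1556 = 6050 + 1556 = 7606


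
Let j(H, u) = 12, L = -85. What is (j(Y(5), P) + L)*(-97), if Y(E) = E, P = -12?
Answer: 7081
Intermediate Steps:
(j(Y(5), P) + L)*(-97) = (12 - 85)*(-97) = -73*(-97) = 7081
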